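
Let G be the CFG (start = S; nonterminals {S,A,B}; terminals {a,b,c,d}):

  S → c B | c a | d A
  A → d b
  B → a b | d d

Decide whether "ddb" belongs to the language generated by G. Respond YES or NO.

Convert to CNF:
  S -> T0 A | T3 B | T3 T2
  A -> T0 T1
  B -> T0 T0 | T2 T1
  T0 -> d
  T1 -> b
  T2 -> a
  T3 -> c

CYK table (by increasing span):
  [0..0]={T0}  "d"  orig:{}
  [1..1]={T0}  "d"  orig:{}
  [2..2]={T1}  "b"  orig:{}
  [0..1]={B}  "dd"
  [1..2]={A}  "db"
  [0..2]={S}  "ddb"

S ∈ T[0,2] ⇒ YES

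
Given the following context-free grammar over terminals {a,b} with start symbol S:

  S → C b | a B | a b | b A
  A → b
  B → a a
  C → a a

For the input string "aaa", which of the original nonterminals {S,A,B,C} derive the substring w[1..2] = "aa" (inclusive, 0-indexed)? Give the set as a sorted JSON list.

Convert to CNF:
  S -> C T1 | T0 B | T0 T1 | T1 A
  A -> b
  B -> T0 T0
  C -> T0 T0
  T0 -> a
  T1 -> b

CYK table (by increasing span) — only the sub-triangle for w[1..2]:
  T[1,1] 'a' = {T0}  orig:{}
  T[2,2] 'a' = {T0}  orig:{}
  T[1,2] 'aa' = {B,C}

Original NTs in T[1,2] deriving "aa": ["B", "C"]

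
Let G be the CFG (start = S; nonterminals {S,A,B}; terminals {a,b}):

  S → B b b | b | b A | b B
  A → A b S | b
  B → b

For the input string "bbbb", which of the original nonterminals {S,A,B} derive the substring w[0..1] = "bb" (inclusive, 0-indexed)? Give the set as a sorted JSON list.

Convert to CNF:
  S -> B X2 | T0 A | T0 B | b
  A -> A X1 | b
  B -> b
  T0 -> b
  X1 -> T0 S
  X2 -> T0 T0

Fill CYK table bottom-up (cells [i..j] with 0 ≤ i ≤ j ≤ 1 only):
  T[0,0] 'b' = {A,B,S,T0}  orig:{A,B,S}
  T[1,1] 'b' = {A,B,S,T0}  orig:{A,B,S}
  T[0,1] 'bb' = {S,X1,X2}  orig:{S}

Original NTs in T[0,1] deriving "bb": ["S"]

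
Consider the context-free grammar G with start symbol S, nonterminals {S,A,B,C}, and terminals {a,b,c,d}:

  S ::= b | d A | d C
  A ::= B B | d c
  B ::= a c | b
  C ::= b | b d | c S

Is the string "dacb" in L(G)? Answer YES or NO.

Convert to CNF:
  S -> T0 A | T0 C | b
  A -> B B | T0 T1
  B -> T2 T1 | b
  C -> T1 S | T3 T0 | b
  T0 -> d
  T1 -> c
  T2 -> a
  T3 -> b

CYK table (by increasing span):
  cell(0,0) d: {T0}  orig:{}
  cell(1,1) a: {T2}  orig:{}
  cell(2,2) c: {T1}  orig:{}
  cell(3,3) b: {B,C,S,T3}  orig:{B,C,S}
  cell(0,1) da: ∅
  cell(1,2) ac: {B}
  cell(2,3) cb: {C}
  cell(0,2) dac: ∅
  cell(1,3) acb: {A}
  cell(0,3) dacb: {S}

S ∈ T[0,3] ⇒ YES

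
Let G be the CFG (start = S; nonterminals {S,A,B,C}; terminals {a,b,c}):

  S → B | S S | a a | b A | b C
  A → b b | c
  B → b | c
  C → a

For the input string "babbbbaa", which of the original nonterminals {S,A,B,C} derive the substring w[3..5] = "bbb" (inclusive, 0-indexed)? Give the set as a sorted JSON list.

Convert to CNF:
  S -> S S | T0 A | T0 C | T1 T1 | b | c
  A -> T0 T0 | c
  B -> b | c
  C -> a
  T0 -> b
  T1 -> a

CYK fill — only the sub-triangle for w[3..5]:
  cell(3,3) b: {B,S,T0}  orig:{B,S}
  cell(4,4) b: {B,S,T0}  orig:{B,S}
  cell(5,5) b: {B,S,T0}  orig:{B,S}
  cell(3,4) bb: {A,S}
  cell(4,5) bb: {A,S}
  cell(3,5) bbb: {S}

Original NTs in T[3,5] deriving "bbb": ["S"]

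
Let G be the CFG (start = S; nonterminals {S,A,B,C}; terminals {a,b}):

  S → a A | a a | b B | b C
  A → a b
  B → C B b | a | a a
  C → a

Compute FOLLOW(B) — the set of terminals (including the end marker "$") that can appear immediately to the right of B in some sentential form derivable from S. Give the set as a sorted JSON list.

FIRST sets, iterate to fixpoint:
iter 1:
  A via A→a b: +{a}
  B via B→a: +{a}
  C via C→a: +{a}
  S via S→a A: +{a}
  S via S→b B: +{b}
  FIRST(S)={a,b}  FIRST(A)={a}  FIRST(B)={a}  FIRST(C)={a}
iter 2: done
  FIRST(S)={a,b}  FIRST(A)={a}  FIRST(B)={a}  FIRST(C)={a}

FOLLOW sets:
seed FOLLOW(S) with $
pass 1:
  B→C B b: FOLLOW(C) ⊇ FIRST(B) = {a}; new: +{a}
  B→C B b: FOLLOW(B) ⊇ FIRST(b) = {b}; new: +{b}
  S→a A: FOLLOW(A) ⊇ FOLLOW(S) ⊇ {$}; new: +{$}
  S→b B: FOLLOW(B) ⊇ FOLLOW(S) ⊇ {$}; new: +{$}
  S→b C: FOLLOW(C) ⊇ FOLLOW(S) ⊇ {$}; new: +{$}
  FOLLOW[S]={$}  FOLLOW[A]={$}  FOLLOW[B]={$,b}  FOLLOW[C]={$,a}
pass 2: (no change)
  FOLLOW[S]={$}  FOLLOW[A]={$}  FOLLOW[B]={$,b}  FOLLOW[C]={$,a}

FOLLOW(B) = ["$", "b"]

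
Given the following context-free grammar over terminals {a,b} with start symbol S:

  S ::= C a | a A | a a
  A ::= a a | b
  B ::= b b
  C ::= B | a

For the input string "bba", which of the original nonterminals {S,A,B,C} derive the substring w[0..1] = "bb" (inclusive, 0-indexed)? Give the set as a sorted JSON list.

Convert to CNF:
  S -> C T0 | T0 A | T0 T0
  A -> T0 T0 | b
  B -> T1 T1
  C -> T1 T1 | a
  T0 -> a
  T1 -> b

CYK table (by increasing span) — only the sub-triangle for w[0..1]:
  [0..0]={A,T1}  "b"  orig:{A}
  [1..1]={A,T1}  "b"  orig:{A}
  [0..1]={B,C}  "bb"

Original NTs in T[0,1] deriving "bb": ["B", "C"]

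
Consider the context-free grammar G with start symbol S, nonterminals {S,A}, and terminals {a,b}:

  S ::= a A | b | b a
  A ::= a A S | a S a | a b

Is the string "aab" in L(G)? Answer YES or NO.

CNF form of G:
  S -> T0 A | T1 T0 | b
  A -> T0 T1 | T0 X2 | T0 X3
  T0 -> a
  T1 -> b
  X2 -> A S
  X3 -> S T0

CYK table (by increasing span):
  [0..0]={T0}  "a"  orig:{}
  [1..1]={T0}  "a"  orig:{}
  [2..2]={S,T1}  "b"  orig:{S}
  [0..1]=∅  "aa"
  [1..2]={A}  "ab"
  [0..2]={S}  "aab"

S ∈ T[0,2] ⇒ YES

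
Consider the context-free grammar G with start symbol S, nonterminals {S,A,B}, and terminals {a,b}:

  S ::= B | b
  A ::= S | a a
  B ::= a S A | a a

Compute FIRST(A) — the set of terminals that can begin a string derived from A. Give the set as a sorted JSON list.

Compute FIRST by fixpoint:
round 1:
  A via A→a a: +{a}
  B via B→a S A: +{a}
  S via S→B: +{a}
  S via S→b: +{b}
  S: {a,b}  A: {a}  B: {a}
round 2:
  A via A→S: +{b}
  S: {a,b}  A: {a,b}  B: {a}
round 3: — fixpoint
  S: {a,b}  A: {a,b}  B: {a}

FIRST(A) = ["a", "b"]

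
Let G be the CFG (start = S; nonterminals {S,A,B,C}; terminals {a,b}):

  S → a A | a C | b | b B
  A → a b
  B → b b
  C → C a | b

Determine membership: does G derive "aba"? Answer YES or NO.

CNF form of G:
  S -> T0 A | T0 C | T1 B | b
  A -> T0 T1
  B -> T1 T1
  C -> C T0 | b
  T0 -> a
  T1 -> b

Fill CYK table bottom-up:
  [0..0]={T0}  "a"  orig:{}
  [1..1]={C,S,T1}  "b"  orig:{C,S}
  [2..2]={T0}  "a"  orig:{}
  [0..1]={A,S}  "ab"
  [1..2]={C}  "ba"
  [0..2]={S}  "aba"

S ∈ T[0,2] ⇒ YES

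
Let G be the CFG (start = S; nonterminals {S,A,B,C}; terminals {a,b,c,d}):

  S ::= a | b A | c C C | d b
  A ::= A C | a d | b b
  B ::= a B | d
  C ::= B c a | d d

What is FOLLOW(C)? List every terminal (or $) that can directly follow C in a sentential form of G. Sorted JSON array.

FIRST sets, iterate to fixpoint:
iter 1:
  A via A→a d: +{a}
  A via A→b b: +{b}
  B via B→a B: +{a}
  B via B→d: +{d}
  C via C→B c a: +{a,d}
  S via S→a: +{a}
  S via S→b A: +{b}
  S via S→c C C: +{c}
  S via S→d b: +{d}
  FIRST(S)={a,b,c,d}  FIRST(A)={a,b}  FIRST(B)={a,d}  FIRST(C)={a,d}
iter 2: — fixpoint
  FIRST(S)={a,b,c,d}  FIRST(A)={a,b}  FIRST(B)={a,d}  FIRST(C)={a,d}

FOLLOW sets:
initialize: $ ∈ FOLLOW(S)
round 1:
  A→A C: FOLLOW(A) ⊇ FIRST(C) = {a,d}; new: +{a,d}
  A→A C: FOLLOW(C) ⊇ FOLLOW(A) ⊇ {a,d}; new: +{a,d}
  C→B c a: FOLLOW(B) ⊇ FIRST(c) = {c}; new: +{c}
  S→b A: FOLLOW(A) ⊇ FOLLOW(S) ⊇ {$}; new: +{$}
  S→c C C: FOLLOW(C) ⊇ FOLLOW(S) ⊇ {$}; new: +{$}
  FOLLOW[S]={$}  FOLLOW[A]={$,a,d}  FOLLOW[B]={c}  FOLLOW[C]={$,a,d}
round 2: (no change)
  FOLLOW[S]={$}  FOLLOW[A]={$,a,d}  FOLLOW[B]={c}  FOLLOW[C]={$,a,d}

FOLLOW(C) = ["$", "a", "d"]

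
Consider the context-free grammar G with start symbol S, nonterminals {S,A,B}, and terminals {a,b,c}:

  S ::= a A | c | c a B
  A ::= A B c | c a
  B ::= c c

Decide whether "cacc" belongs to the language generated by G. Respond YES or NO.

CNF form of G:
  S -> T0 X3 | T1 A | c
  A -> A X2 | T0 T1
  B -> T0 T0
  T0 -> c
  T1 -> a
  X2 -> B T0
  X3 -> T1 B

Fill CYK table bottom-up:
  T[0,0] 'c' = {S,T0}  orig:{S}
  T[1,1] 'a' = {T1}  orig:{}
  T[2,2] 'c' = {S,T0}  orig:{S}
  T[3,3] 'c' = {S,T0}  orig:{S}
  T[0,1] 'ca' = {A}
  T[1,2] 'ac' = ∅
  T[2,3] 'cc' = {B}
  T[0,2] 'cac' = ∅
  T[1,3] 'acc' = {X3}  orig:{}
  T[0,3] 'cacc' = {S}

S ∈ T[0,3] ⇒ YES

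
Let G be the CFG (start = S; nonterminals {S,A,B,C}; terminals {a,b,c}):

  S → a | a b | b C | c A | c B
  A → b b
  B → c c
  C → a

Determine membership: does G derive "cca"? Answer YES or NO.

Convert to CNF:
  S -> T0 C | T1 A | T1 B | T2 T0 | a
  A -> T0 T0
  B -> T1 T1
  C -> a
  T0 -> b
  T1 -> c
  T2 -> a

CYK fill:
  T[0,0] 'c' = {T1}  orig:{}
  T[1,1] 'c' = {T1}  orig:{}
  T[2,2] 'a' = {C,S,T2}  orig:{C,S}
  T[0,1] 'cc' = {B}
  T[1,2] 'ca' = ∅
  T[0,2] 'cca' = ∅

S ∉ T[0,2] ⇒ NO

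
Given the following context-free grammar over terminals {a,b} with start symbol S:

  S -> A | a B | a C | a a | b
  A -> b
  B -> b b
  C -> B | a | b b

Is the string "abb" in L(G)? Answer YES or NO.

Convert to CNF:
  S -> T1 B | T1 C | T1 T1 | b
  A -> b
  B -> T0 T0
  C -> T0 T0 | a
  T0 -> b
  T1 -> a

CYK fill:
  T[0,0] 'a' = {C,T1}  orig:{C}
  T[1,1] 'b' = {A,S,T0}  orig:{A,S}
  T[2,2] 'b' = {A,S,T0}  orig:{A,S}
  T[0,1] 'ab' = ∅
  T[1,2] 'bb' = {B,C}
  T[0,2] 'abb' = {S}

S ∈ T[0,2] ⇒ YES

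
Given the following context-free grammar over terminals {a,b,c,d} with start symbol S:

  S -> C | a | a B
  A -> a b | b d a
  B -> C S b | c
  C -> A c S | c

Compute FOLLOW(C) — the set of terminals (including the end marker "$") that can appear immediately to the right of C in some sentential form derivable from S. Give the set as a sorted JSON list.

FIRST iteration:
[1]
  A via A→a b: +{a}
  A via A→b d a: +{b}
  B via B→c: +{c}
  C via C→A c S: +{a,b}
  C via C→c: +{c}
  S via S→C: +{a,b,c}
  FIRST(S)={a,b,c}  FIRST(A)={a,b}  FIRST(B)={c}  FIRST(C)={a,b,c}
[2]
  B via B→C S b: +{a,b}
  FIRST(S)={a,b,c}  FIRST(A)={a,b}  FIRST(B)={a,b,c}  FIRST(C)={a,b,c}
[3] — fixpoint
  FIRST(S)={a,b,c}  FIRST(A)={a,b}  FIRST(B)={a,b,c}  FIRST(C)={a,b,c}

FOLLOW iteration:
initialize: $ ∈ FOLLOW(S)
[1]
  B→C S b: FOLLOW(C) ⊇ FIRST(S) = {a,b,c}; new: +{a,b,c}
  B→C S b: FOLLOW(S) ⊇ FIRST(b) = {b}; new: +{b}
  C→A c S: FOLLOW(A) ⊇ FIRST(c) = {c}; new: +{c}
  C→A c S: FOLLOW(S) ⊇ FOLLOW(C) ⊇ {a,b,c}; new: +{a,c}
  S→C: FOLLOW(C) ⊇ FOLLOW(S) ⊇ {$,a,b,c}; new: +{$}
  S→a B: FOLLOW(B) ⊇ FOLLOW(S) ⊇ {$,a,b,c}; new: +{$,a,b,c}
  FOLLOW[S]={$,a,b,c}  FOLLOW[A]={c}  FOLLOW[B]={$,a,b,c}  FOLLOW[C]={$,a,b,c}
[2] (no change)
  FOLLOW[S]={$,a,b,c}  FOLLOW[A]={c}  FOLLOW[B]={$,a,b,c}  FOLLOW[C]={$,a,b,c}

FOLLOW(C) = ["$", "a", "b", "c"]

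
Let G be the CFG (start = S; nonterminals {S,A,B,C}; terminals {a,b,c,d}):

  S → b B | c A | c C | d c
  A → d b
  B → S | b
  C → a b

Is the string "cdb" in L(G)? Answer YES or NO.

Convert to CNF:
  S -> T0 T2 | T1 B | T2 A | T2 C
  A -> T0 T1
  B -> T0 T2 | T1 B | T2 A | T2 C | b
  C -> T3 T1
  T0 -> d
  T1 -> b
  T2 -> c
  T3 -> a

CYK table (by increasing span):
  cell(0,0) c: {T2}  orig:{}
  cell(1,1) d: {T0}  orig:{}
  cell(2,2) b: {B,T1}  orig:{B}
  cell(0,1) cd: ∅
  cell(1,2) db: {A}
  cell(0,2) cdb: {B,S}

S ∈ T[0,2] ⇒ YES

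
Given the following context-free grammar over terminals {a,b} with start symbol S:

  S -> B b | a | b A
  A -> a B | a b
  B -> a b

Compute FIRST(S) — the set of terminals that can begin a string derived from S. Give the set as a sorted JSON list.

FIRST iteration:
[1]
  A via A→a B: +{a}
  B via B→a b: +{a}
  S via S→B b: +{a}
  S via S→b A: +{b}
  FIRST[S]={a,b}  FIRST[A]={a}  FIRST[B]={a}
[2] (stable)
  FIRST[S]={a,b}  FIRST[A]={a}  FIRST[B]={a}

FIRST(S) = ["a", "b"]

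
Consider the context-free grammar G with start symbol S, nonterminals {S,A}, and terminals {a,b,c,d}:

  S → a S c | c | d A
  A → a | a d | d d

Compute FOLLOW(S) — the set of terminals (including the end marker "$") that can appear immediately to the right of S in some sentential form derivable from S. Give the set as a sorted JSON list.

FIRST iteration:
pass 1:
  A via A→a: +{a}
  A via A→d d: +{d}
  S via S→a S c: +{a}
  S via S→c: +{c}
  S via S→d A: +{d}
  FIRST(S)={a,c,d}  FIRST(A)={a,d}
pass 2: — fixpoint
  FIRST(S)={a,c,d}  FIRST(A)={a,d}

FOLLOW sets:
FOLLOW(S) := {$}
iter 1:
  S→a S c: FOLLOW(S) ⊇ FIRST(c) = {c}; new: +{c}
  S→d A: FOLLOW(A) ⊇ FOLLOW(S) ⊇ {$,c}; new: +{$,c}
  S: {$,c}  A: {$,c}
iter 2: (stable)
  S: {$,c}  A: {$,c}

FOLLOW(S) = ["$", "c"]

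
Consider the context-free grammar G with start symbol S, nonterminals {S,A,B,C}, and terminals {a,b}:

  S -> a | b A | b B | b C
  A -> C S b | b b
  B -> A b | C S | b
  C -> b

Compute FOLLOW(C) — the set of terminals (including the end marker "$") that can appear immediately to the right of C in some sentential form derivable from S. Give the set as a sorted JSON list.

FIRST sets, iterate to fixpoint:
iter 1:
  A via A→b b: +{b}
  B via B→A b: +{b}
  C via C→b: +{b}
  S via S→a: +{a}
  S via S→b A: +{b}
  FIRST[S]={a,b}  FIRST[A]={b}  FIRST[B]={b}  FIRST[C]={b}
iter 2: (no change)
  FIRST[S]={a,b}  FIRST[A]={b}  FIRST[B]={b}  FIRST[C]={b}

Compute FOLLOW by fixpoint:
initialize: $ ∈ FOLLOW(S)
round 1:
  A→C S b: FOLLOW(C) ⊇ FIRST(S) = {a,b}; new: +{a,b}
  A→C S b: FOLLOW(S) ⊇ FIRST(b) = {b}; new: +{b}
  B→A b: FOLLOW(A) ⊇ FIRST(b) = {b}; new: +{b}
  S→b A: FOLLOW(A) ⊇ FOLLOW(S) ⊇ {$,b}; new: +{$}
  S→b B: FOLLOW(B) ⊇ FOLLOW(S) ⊇ {$,b}; new: +{$,b}
  S→b C: FOLLOW(C) ⊇ FOLLOW(S) ⊇ {$,b}; new: +{$}
  FOLLOW[S]={$,b}  FOLLOW[A]={$,b}  FOLLOW[B]={$,b}  FOLLOW[C]={$,a,b}
round 2: (stable)
  FOLLOW[S]={$,b}  FOLLOW[A]={$,b}  FOLLOW[B]={$,b}  FOLLOW[C]={$,a,b}

FOLLOW(C) = ["$", "a", "b"]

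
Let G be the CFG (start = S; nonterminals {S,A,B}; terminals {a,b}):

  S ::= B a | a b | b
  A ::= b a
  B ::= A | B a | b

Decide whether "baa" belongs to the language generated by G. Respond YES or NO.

Convert to CNF:
  S -> B T1 | T1 T0 | b
  A -> T0 T1
  B -> B T1 | T0 T1 | b
  T0 -> b
  T1 -> a

Fill CYK table bottom-up:
  T[0,0] 'b' = {B,S,T0}  orig:{B,S}
  T[1,1] 'a' = {T1}  orig:{}
  T[2,2] 'a' = {T1}  orig:{}
  T[0,1] 'ba' = {A,B,S}
  T[1,2] 'aa' = ∅
  T[0,2] 'baa' = {B,S}

S ∈ T[0,2] ⇒ YES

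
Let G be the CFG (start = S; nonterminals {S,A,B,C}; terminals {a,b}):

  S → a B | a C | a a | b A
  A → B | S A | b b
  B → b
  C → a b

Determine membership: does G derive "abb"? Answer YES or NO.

CNF form of G:
  S -> T0 A | T1 B | T1 C | T1 T1
  A -> S A | T0 T0 | b
  B -> b
  C -> T1 T0
  T0 -> b
  T1 -> a

CYK fill:
  [0..0]={T1}  "a"  orig:{}
  [1..1]={A,B,T0}  "b"  orig:{A,B}
  [2..2]={A,B,T0}  "b"  orig:{A,B}
  [0..1]={C,S}  "ab"
  [1..2]={A,S}  "bb"
  [0..2]={A}  "abb"

S ∉ T[0,2] ⇒ NO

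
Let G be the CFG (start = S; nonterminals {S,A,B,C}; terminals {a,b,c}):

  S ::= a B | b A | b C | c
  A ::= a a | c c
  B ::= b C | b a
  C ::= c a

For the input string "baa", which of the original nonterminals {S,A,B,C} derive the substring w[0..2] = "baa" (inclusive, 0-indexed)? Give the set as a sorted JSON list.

Convert to CNF:
  S -> T0 B | T2 A | T2 C | c
  A -> T0 T0 | T1 T1
  B -> T2 C | T2 T0
  C -> T1 T0
  T0 -> a
  T1 -> c
  T2 -> b

CYK fill (cells [i..j] with 0 ≤ i ≤ j ≤ 2 only):
  cell(0,0) b: {T2}  orig:{}
  cell(1,1) a: {T0}  orig:{}
  cell(2,2) a: {T0}  orig:{}
  cell(0,1) ba: {B}
  cell(1,2) aa: {A}
  cell(0,2) baa: {S}

Original NTs in T[0,2] deriving "baa": ["S"]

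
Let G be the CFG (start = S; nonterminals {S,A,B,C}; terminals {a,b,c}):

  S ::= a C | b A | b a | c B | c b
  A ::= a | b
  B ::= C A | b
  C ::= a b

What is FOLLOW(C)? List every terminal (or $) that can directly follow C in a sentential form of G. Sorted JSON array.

FIRST iteration:
pass 1:
  A via A→a: +{a}
  A via A→b: +{b}
  B via B→b: +{b}
  C via C→a b: +{a}
  S via S→a C: +{a}
  S via S→b A: +{b}
  S via S→c B: +{c}
  FIRST(S)={a,b,c}  FIRST(A)={a,b}  FIRST(B)={b}  FIRST(C)={a}
pass 2:
  B via B→C A: +{a}
  FIRST(S)={a,b,c}  FIRST(A)={a,b}  FIRST(B)={a,b}  FIRST(C)={a}
pass 3: done
  FIRST(S)={a,b,c}  FIRST(A)={a,b}  FIRST(B)={a,b}  FIRST(C)={a}

Compute FOLLOW by fixpoint:
FOLLOW(S) := {$}
iter 1:
  B→C A: FOLLOW(C) ⊇ FIRST(A) = {a,b}; new: +{a,b}
  S→a C: FOLLOW(C) ⊇ FOLLOW(S) ⊇ {$}; new: +{$}
  S→b A: FOLLOW(A) ⊇ FOLLOW(S) ⊇ {$}; new: +{$}
  S→c B: FOLLOW(B) ⊇ FOLLOW(S) ⊇ {$}; new: +{$}
  S: {$}  A: {$}  B: {$}  C: {$,a,b}
iter 2: — fixpoint
  S: {$}  A: {$}  B: {$}  C: {$,a,b}

FOLLOW(C) = ["$", "a", "b"]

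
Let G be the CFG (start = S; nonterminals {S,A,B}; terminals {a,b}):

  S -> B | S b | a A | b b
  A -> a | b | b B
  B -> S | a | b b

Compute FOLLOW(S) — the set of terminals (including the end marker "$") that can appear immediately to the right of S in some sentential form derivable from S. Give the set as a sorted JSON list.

FIRST iteration:
round 1:
  A via A→a: +{a}
  A via A→b: +{b}
  B via B→a: +{a}
  B via B→b b: +{b}
  S via S→B: +{a,b}
  FIRST[S]={a,b}  FIRST[A]={a,b}  FIRST[B]={a,b}
round 2: (stable)
  FIRST[S]={a,b}  FIRST[A]={a,b}  FIRST[B]={a,b}

Compute FOLLOW by fixpoint:
initialize: $ ∈ FOLLOW(S)
[1]
  S→B: FOLLOW(B) ⊇ FOLLOW(S) ⊇ {$}; new: +{$}
  S→S b: FOLLOW(S) ⊇ FIRST(b) = {b}; new: +{b}
  S→a A: FOLLOW(A) ⊇ FOLLOW(S) ⊇ {$,b}; new: +{$,b}
  S: {$,b}  A: {$,b}  B: {$}
[2]
  A→b B: FOLLOW(B) ⊇ FOLLOW(A) ⊇ {$,b}; new: +{b}
  S: {$,b}  A: {$,b}  B: {$,b}
[3] (no change)
  S: {$,b}  A: {$,b}  B: {$,b}

FOLLOW(S) = ["$", "b"]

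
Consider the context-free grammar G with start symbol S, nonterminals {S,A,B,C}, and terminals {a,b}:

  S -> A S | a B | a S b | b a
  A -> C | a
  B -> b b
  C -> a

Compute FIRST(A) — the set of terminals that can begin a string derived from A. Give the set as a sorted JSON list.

Compute FIRST by fixpoint:
pass 1:
  A via A→a: +{a}
  B via B→b b: +{b}
  C via C→a: +{a}
  S via S→A S: +{a}
  S via S→b a: +{b}
  FIRST[S]={a,b}  FIRST[A]={a}  FIRST[B]={b}  FIRST[C]={a}
pass 2: — fixpoint
  FIRST[S]={a,b}  FIRST[A]={a}  FIRST[B]={b}  FIRST[C]={a}

FIRST(A) = ["a"]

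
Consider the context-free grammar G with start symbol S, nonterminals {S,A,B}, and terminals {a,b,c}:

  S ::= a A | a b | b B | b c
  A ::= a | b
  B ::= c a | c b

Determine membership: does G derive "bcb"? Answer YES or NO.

CNF form of G:
  S -> T1 A | T1 T2 | T2 B | T2 T0
  A -> a | b
  B -> T0 T1 | T0 T2
  T0 -> c
  T1 -> a
  T2 -> b

CYK table (by increasing span):
  cell(0,0) b: {A,T2}  orig:{A}
  cell(1,1) c: {T0}  orig:{}
  cell(2,2) b: {A,T2}  orig:{A}
  cell(0,1) bc: {S}
  cell(1,2) cb: {B}
  cell(0,2) bcb: {S}

S ∈ T[0,2] ⇒ YES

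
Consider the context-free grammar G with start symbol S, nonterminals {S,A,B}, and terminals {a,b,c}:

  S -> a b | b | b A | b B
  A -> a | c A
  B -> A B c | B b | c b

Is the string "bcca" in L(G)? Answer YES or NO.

CNF form of G:
  S -> T1 A | T1 B | T2 T1 | b
  A -> T0 A | a
  B -> A X3 | B T1 | T0 T1
  T0 -> c
  T1 -> b
  T2 -> a
  X3 -> B T0

CYK fill:
  T[0,0] 'b' = {S,T1}  orig:{S}
  T[1,1] 'c' = {T0}  orig:{}
  T[2,2] 'c' = {T0}  orig:{}
  T[3,3] 'a' = {A,T2}  orig:{A}
  T[0,1] 'bc' = ∅
  T[1,2] 'cc' = ∅
  T[2,3] 'ca' = {A}
  T[0,2] 'bcc' = ∅
  T[1,3] 'cca' = {A}
  T[0,3] 'bcca' = {S}

S ∈ T[0,3] ⇒ YES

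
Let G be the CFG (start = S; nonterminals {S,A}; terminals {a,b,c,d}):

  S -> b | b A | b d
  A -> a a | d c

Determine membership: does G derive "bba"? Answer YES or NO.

Convert to CNF:
  S -> T3 A | T3 T1 | b
  A -> T0 T0 | T1 T2
  T0 -> a
  T1 -> d
  T2 -> c
  T3 -> b

Fill CYK table bottom-up:
  [0..0]={S,T3}  "b"  orig:{S}
  [1..1]={S,T3}  "b"  orig:{S}
  [2..2]={T0}  "a"  orig:{}
  [0..1]=∅  "bb"
  [1..2]=∅  "ba"
  [0..2]=∅  "bba"

S ∉ T[0,2] ⇒ NO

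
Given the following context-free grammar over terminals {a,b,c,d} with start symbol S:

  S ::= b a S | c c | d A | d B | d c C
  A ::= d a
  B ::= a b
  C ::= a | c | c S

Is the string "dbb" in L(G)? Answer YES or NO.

CNF form of G:
  S -> T0 A | T0 B | T0 X5 | T2 X4 | T3 T3
  A -> T0 T1
  B -> T1 T2
  C -> T3 S | a | c
  T0 -> d
  T1 -> a
  T2 -> b
  T3 -> c
  X4 -> T1 S
  X5 -> T3 C

CYK fill:
  [0..0]={T0}  "d"  orig:{}
  [1..1]={T2}  "b"  orig:{}
  [2..2]={T2}  "b"  orig:{}
  [0..1]=∅  "db"
  [1..2]=∅  "bb"
  [0..2]=∅  "dbb"

S ∉ T[0,2] ⇒ NO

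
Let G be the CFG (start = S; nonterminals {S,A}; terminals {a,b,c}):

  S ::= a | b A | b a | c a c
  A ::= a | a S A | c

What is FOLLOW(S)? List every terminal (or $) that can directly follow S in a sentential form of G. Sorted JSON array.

FIRST sets, iterate to fixpoint:
pass 1:
  A via A→a: +{a}
  A via A→c: +{c}
  S via S→a: +{a}
  S via S→b A: +{b}
  S via S→c a c: +{c}
  S: {a,b,c}  A: {a,c}
pass 2: — fixpoint
  S: {a,b,c}  A: {a,c}

FOLLOW sets:
initialize: $ ∈ FOLLOW(S)
pass 1:
  A→a S A: FOLLOW(S) ⊇ FIRST(A) = {a,c}; new: +{a,c}
  S→b A: FOLLOW(A) ⊇ FOLLOW(S) ⊇ {$,a,c}; new: +{$,a,c}
  FOLLOW[S]={$,a,c}  FOLLOW[A]={$,a,c}
pass 2: (no change)
  FOLLOW[S]={$,a,c}  FOLLOW[A]={$,a,c}

FOLLOW(S) = ["$", "a", "c"]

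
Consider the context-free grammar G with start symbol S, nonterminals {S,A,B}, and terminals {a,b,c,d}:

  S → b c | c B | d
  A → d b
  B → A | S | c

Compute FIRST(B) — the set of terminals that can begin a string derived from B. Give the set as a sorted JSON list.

FIRST sets, iterate to fixpoint:
iter 1:
  A via A→d b: +{d}
  B via B→A: +{d}
  B via B→c: +{c}
  S via S→b c: +{b}
  S via S→c B: +{c}
  S via S→d: +{d}
  S: {b,c,d}  A: {d}  B: {c,d}
iter 2:
  B via B→S: +{b}
  S: {b,c,d}  A: {d}  B: {b,c,d}
iter 3: (stable)
  S: {b,c,d}  A: {d}  B: {b,c,d}

FIRST(B) = ["b", "c", "d"]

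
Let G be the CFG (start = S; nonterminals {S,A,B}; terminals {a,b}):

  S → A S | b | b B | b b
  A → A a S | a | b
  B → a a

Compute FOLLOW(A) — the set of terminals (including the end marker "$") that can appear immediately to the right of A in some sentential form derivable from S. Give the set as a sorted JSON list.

FIRST sets, iterate to fixpoint:
pass 1:
  A via A→a: +{a}
  A via A→b: +{b}
  B via B→a a: +{a}
  S via S→A S: +{a,b}
  S: {a,b}  A: {a,b}  B: {a}
pass 2: (stable)
  S: {a,b}  A: {a,b}  B: {a}

Compute FOLLOW by fixpoint:
FOLLOW(S) := {$}
iter 1:
  A→A a S: FOLLOW(A) ⊇ FIRST(a) = {a}; new: +{a}
  A→A a S: FOLLOW(S) ⊇ FOLLOW(A) ⊇ {a}; new: +{a}
  S→A S: FOLLOW(A) ⊇ FIRST(S) = {a,b}; new: +{b}
  S→b B: FOLLOW(B) ⊇ FOLLOW(S) ⊇ {$,a}; new: +{$,a}
  FOLLOW[S]={$,a}  FOLLOW[A]={a,b}  FOLLOW[B]={$,a}
iter 2:
  A→A a S: FOLLOW(S) ⊇ FOLLOW(A) ⊇ {a,b}; new: +{b}
  S→b B: FOLLOW(B) ⊇ FOLLOW(S) ⊇ {$,a,b}; new: +{b}
  FOLLOW[S]={$,a,b}  FOLLOW[A]={a,b}  FOLLOW[B]={$,a,b}
iter 3: (no change)
  FOLLOW[S]={$,a,b}  FOLLOW[A]={a,b}  FOLLOW[B]={$,a,b}

FOLLOW(A) = ["a", "b"]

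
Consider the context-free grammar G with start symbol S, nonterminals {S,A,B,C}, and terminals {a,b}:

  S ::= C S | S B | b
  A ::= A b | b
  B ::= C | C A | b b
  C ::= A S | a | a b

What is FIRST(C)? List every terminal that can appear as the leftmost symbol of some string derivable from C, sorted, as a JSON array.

Compute FIRST by fixpoint:
round 1:
  A via A→b: +{b}
  B via B→b b: +{b}
  C via C→A S: +{b}
  C via C→a: +{a}
  S via S→C S: +{a,b}
  FIRST[S]={a,b}  FIRST[A]={b}  FIRST[B]={b}  FIRST[C]={a,b}
round 2:
  B via B→C: +{a}
  FIRST[S]={a,b}  FIRST[A]={b}  FIRST[B]={a,b}  FIRST[C]={a,b}
round 3: (no change)
  FIRST[S]={a,b}  FIRST[A]={b}  FIRST[B]={a,b}  FIRST[C]={a,b}

FIRST(C) = ["a", "b"]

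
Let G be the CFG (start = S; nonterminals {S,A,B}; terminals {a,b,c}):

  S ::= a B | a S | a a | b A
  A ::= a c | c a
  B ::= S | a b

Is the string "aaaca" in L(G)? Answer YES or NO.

Convert to CNF:
  S -> T0 B | T0 S | T0 T0 | T2 A
  A -> T0 T1 | T1 T0
  B -> T0 B | T0 S | T0 T0 | T0 T2 | T2 A
  T0 -> a
  T1 -> c
  T2 -> b

CYK table (by increasing span):
  cell(0,0) a: {T0}  orig:{}
  cell(1,1) a: {T0}  orig:{}
  cell(2,2) a: {T0}  orig:{}
  cell(3,3) c: {T1}  orig:{}
  cell(4,4) a: {T0}  orig:{}
  cell(0,1) aa: {B,S}
  cell(1,2) aa: {B,S}
  cell(2,3) ac: {A}
  cell(3,4) ca: {A}
  cell(0,2) aaa: {B,S}
  cell(1,3) aac: ∅
  cell(2,4) aca: ∅
  cell(0,3) aaac: ∅
  cell(1,4) aaca: ∅
  cell(0,4) aaaca: ∅

S ∉ T[0,4] ⇒ NO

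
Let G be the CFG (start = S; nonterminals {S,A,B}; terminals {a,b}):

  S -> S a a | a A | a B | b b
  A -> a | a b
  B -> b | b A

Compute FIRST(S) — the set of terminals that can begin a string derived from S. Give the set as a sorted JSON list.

FIRST sets, iterate to fixpoint:
[1]
  A via A→a: +{a}
  B via B→b: +{b}
  S via S→a A: +{a}
  S via S→b b: +{b}
  FIRST(S)={a,b}  FIRST(A)={a}  FIRST(B)={b}
[2] — fixpoint
  FIRST(S)={a,b}  FIRST(A)={a}  FIRST(B)={b}

FIRST(S) = ["a", "b"]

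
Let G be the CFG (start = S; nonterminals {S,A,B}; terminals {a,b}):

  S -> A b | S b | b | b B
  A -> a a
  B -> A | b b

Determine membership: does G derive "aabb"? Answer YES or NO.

CNF form of G:
  S -> A T1 | S T1 | T1 B | b
  A -> T0 T0
  B -> T0 T0 | T1 T1
  T0 -> a
  T1 -> b

CYK fill:
  T[0,0] 'a' = {T0}  orig:{}
  T[1,1] 'a' = {T0}  orig:{}
  T[2,2] 'b' = {S,T1}  orig:{S}
  T[3,3] 'b' = {S,T1}  orig:{S}
  T[0,1] 'aa' = {A,B}
  T[1,2] 'ab' = ∅
  T[2,3] 'bb' = {B,S}
  T[0,2] 'aab' = {S}
  T[1,3] 'abb' = ∅
  T[0,3] 'aabb' = {S}

S ∈ T[0,3] ⇒ YES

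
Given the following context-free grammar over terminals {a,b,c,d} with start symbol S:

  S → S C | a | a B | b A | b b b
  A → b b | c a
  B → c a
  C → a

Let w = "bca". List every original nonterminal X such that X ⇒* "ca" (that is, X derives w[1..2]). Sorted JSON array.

Convert to CNF:
  S -> S C | T0 A | T0 X3 | T2 B | a
  A -> T0 T0 | T1 T2
  B -> T1 T2
  C -> a
  T0 -> b
  T1 -> c
  T2 -> a
  X3 -> T0 T0

Fill CYK table bottom-up (cells [i..j] with 1 ≤ i ≤ j ≤ 2 only):
  [1..1]={T1}  "c"  orig:{}
  [2..2]={C,S,T2}  "a"  orig:{C,S}
  [1..2]={A,B}  "ca"

Original NTs in T[1,2] deriving "ca": ["A", "B"]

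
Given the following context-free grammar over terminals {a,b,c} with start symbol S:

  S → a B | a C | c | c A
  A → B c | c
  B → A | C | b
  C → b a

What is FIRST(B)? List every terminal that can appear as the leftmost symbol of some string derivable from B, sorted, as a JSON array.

FIRST sets, iterate to fixpoint:
round 1:
  A via A→c: +{c}
  B via B→A: +{c}
  B via B→b: +{b}
  C via C→b a: +{b}
  S via S→a B: +{a}
  S via S→c: +{c}
  FIRST[S]={a,c}  FIRST[A]={c}  FIRST[B]={b,c}  FIRST[C]={b}
round 2:
  A via A→B c: +{b}
  FIRST[S]={a,c}  FIRST[A]={b,c}  FIRST[B]={b,c}  FIRST[C]={b}
round 3: (no change)
  FIRST[S]={a,c}  FIRST[A]={b,c}  FIRST[B]={b,c}  FIRST[C]={b}

FIRST(B) = ["b", "c"]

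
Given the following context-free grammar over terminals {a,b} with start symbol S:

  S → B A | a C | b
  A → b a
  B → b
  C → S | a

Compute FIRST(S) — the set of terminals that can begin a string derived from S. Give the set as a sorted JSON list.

FIRST sets, iterate to fixpoint:
[1]
  A via A→b a: +{b}
  B via B→b: +{b}
  C via C→a: +{a}
  S via S→B A: +{b}
  S via S→a C: +{a}
  FIRST[S]={a,b}  FIRST[A]={b}  FIRST[B]={b}  FIRST[C]={a}
[2]
  C via C→S: +{b}
  FIRST[S]={a,b}  FIRST[A]={b}  FIRST[B]={b}  FIRST[C]={a,b}
[3] done
  FIRST[S]={a,b}  FIRST[A]={b}  FIRST[B]={b}  FIRST[C]={a,b}

FIRST(S) = ["a", "b"]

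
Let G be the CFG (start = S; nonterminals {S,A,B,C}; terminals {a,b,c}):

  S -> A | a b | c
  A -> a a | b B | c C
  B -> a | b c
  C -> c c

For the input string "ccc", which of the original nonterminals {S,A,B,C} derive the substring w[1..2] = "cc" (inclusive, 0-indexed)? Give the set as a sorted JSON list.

CNF form of G:
  S -> T0 T0 | T0 T1 | T1 B | T2 C | c
  A -> T0 T0 | T1 B | T2 C
  B -> T1 T2 | a
  C -> T2 T2
  T0 -> a
  T1 -> b
  T2 -> c

CYK fill — only the sub-triangle for w[1..2]:
  cell(1,1) c: {S,T2}  orig:{S}
  cell(2,2) c: {S,T2}  orig:{S}
  cell(1,2) cc: {C}

Original NTs in T[1,2] deriving "cc": ["C"]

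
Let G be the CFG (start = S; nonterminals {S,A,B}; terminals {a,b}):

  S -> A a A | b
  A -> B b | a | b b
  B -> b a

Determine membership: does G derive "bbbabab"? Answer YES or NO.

Convert to CNF:
  S -> A X2 | b
  A -> B T0 | T0 T0 | a
  B -> T0 T1
  T0 -> b
  T1 -> a
  X2 -> T1 A

Fill CYK table bottom-up:
  cell(0,0) b: {S,T0}  orig:{S}
  cell(1,1) b: {S,T0}  orig:{S}
  cell(2,2) b: {S,T0}  orig:{S}
  cell(3,3) a: {A,T1}  orig:{A}
  cell(4,4) b: {S,T0}  orig:{S}
  cell(5,5) a: {A,T1}  orig:{A}
  cell(6,6) b: {S,T0}  orig:{S}
  cell(0,1) bb: {A}
  cell(1,2) bb: {A}
  cell(2,3) ba: {B}
  cell(3,4) ab: ∅
  cell(4,5) ba: {B}
  cell(5,6) ab: ∅
  cell(0,2) bbb: ∅
  cell(1,3) bba: ∅
  cell(2,4) bab: {A}
  cell(3,5) aba: ∅
  cell(4,6) bab: {A}
  cell(0,3) bbba: ∅
  cell(1,4) bbab: ∅
  cell(2,5) baba: ∅
  cell(3,6) abab: {X2}  orig:{}
  cell(0,4) bbbab: ∅
  cell(1,5) bbaba: ∅
  cell(2,6) babab: ∅
  cell(0,5) bbbaba: ∅
  cell(1,6) bbabab: {S}
  cell(0,6) bbbabab: ∅

S ∉ T[0,6] ⇒ NO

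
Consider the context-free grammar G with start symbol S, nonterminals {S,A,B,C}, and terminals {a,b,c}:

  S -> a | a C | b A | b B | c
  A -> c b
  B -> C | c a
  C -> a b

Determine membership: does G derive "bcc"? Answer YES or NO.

Convert to CNF:
  S -> T1 A | T1 B | T2 C | a | c
  A -> T0 T1
  B -> T0 T2 | T2 T1
  C -> T2 T1
  T0 -> c
  T1 -> b
  T2 -> a

Fill CYK table bottom-up:
  cell(0,0) b: {T1}  orig:{}
  cell(1,1) c: {S,T0}  orig:{S}
  cell(2,2) c: {S,T0}  orig:{S}
  cell(0,1) bc: ∅
  cell(1,2) cc: ∅
  cell(0,2) bcc: ∅

S ∉ T[0,2] ⇒ NO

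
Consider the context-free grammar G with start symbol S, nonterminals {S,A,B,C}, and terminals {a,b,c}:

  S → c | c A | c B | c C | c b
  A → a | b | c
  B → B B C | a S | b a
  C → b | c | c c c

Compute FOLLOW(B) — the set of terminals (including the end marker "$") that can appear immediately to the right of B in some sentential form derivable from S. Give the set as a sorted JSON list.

FIRST sets, iterate to fixpoint:
[1]
  A via A→a: +{a}
  A via A→b: +{b}
  A via A→c: +{c}
  B via B→a S: +{a}
  B via B→b a: +{b}
  C via C→b: +{b}
  C via C→c: +{c}
  S via S→c: +{c}
  S: {c}  A: {a,b,c}  B: {a,b}  C: {b,c}
[2] (stable)
  S: {c}  A: {a,b,c}  B: {a,b}  C: {b,c}

FOLLOW sets:
seed FOLLOW(S) with $
iter 1:
  B→B B C: FOLLOW(B) ⊇ FIRST(B) = {a,b}; new: +{a,b}
  B→B B C: FOLLOW(B) ⊇ FIRST(C) = {b,c}; new: +{c}
  B→B B C: FOLLOW(C) ⊇ FOLLOW(B) ⊇ {a,b,c}; new: +{a,b,c}
  B→a S: FOLLOW(S) ⊇ FOLLOW(B) ⊇ {a,b,c}; new: +{a,b,c}
  S→c A: FOLLOW(A) ⊇ FOLLOW(S) ⊇ {$,a,b,c}; new: +{$,a,b,c}
  S→c B: FOLLOW(B) ⊇ FOLLOW(S) ⊇ {$,a,b,c}; new: +{$}
  S→c C: FOLLOW(C) ⊇ FOLLOW(S) ⊇ {$,a,b,c}; new: +{$}
  FOLLOW[S]={$,a,b,c}  FOLLOW[A]={$,a,b,c}  FOLLOW[B]={$,a,b,c}  FOLLOW[C]={$,a,b,c}
iter 2: (no change)
  FOLLOW[S]={$,a,b,c}  FOLLOW[A]={$,a,b,c}  FOLLOW[B]={$,a,b,c}  FOLLOW[C]={$,a,b,c}

FOLLOW(B) = ["$", "a", "b", "c"]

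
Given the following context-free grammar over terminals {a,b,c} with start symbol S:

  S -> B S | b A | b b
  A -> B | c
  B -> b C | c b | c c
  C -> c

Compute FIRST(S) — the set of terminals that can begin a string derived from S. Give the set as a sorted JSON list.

Compute FIRST by fixpoint:
iter 1:
  A via A→c: +{c}
  B via B→b C: +{b}
  B via B→c b: +{c}
  C via C→c: +{c}
  S via S→B S: +{b,c}
  FIRST[S]={b,c}  FIRST[A]={c}  FIRST[B]={b,c}  FIRST[C]={c}
iter 2:
  A via A→B: +{b}
  FIRST[S]={b,c}  FIRST[A]={b,c}  FIRST[B]={b,c}  FIRST[C]={c}
iter 3: (stable)
  FIRST[S]={b,c}  FIRST[A]={b,c}  FIRST[B]={b,c}  FIRST[C]={c}

FIRST(S) = ["b", "c"]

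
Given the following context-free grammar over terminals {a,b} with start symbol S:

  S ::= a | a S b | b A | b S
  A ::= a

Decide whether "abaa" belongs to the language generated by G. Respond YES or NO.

CNF form of G:
  S -> T0 X2 | T1 A | T1 S | a
  A -> a
  T0 -> a
  T1 -> b
  X2 -> S T1

CYK table (by increasing span):
  cell(0,0) a: {A,S,T0}  orig:{A,S}
  cell(1,1) b: {T1}  orig:{}
  cell(2,2) a: {A,S,T0}  orig:{A,S}
  cell(3,3) a: {A,S,T0}  orig:{A,S}
  cell(0,1) ab: {X2}  orig:{}
  cell(1,2) ba: {S}
  cell(2,3) aa: ∅
  cell(0,2) aba: ∅
  cell(1,3) baa: ∅
  cell(0,3) abaa: ∅

S ∉ T[0,3] ⇒ NO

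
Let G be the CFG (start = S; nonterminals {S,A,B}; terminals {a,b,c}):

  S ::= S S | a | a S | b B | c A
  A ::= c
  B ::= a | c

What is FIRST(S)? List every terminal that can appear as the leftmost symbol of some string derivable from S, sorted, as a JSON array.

Compute FIRST by fixpoint:
iter 1:
  A via A→c: +{c}
  B via B→a: +{a}
  B via B→c: +{c}
  S via S→a: +{a}
  S via S→b B: +{b}
  S via S→c A: +{c}
  S: {a,b,c}  A: {c}  B: {a,c}
iter 2: (no change)
  S: {a,b,c}  A: {c}  B: {a,c}

FIRST(S) = ["a", "b", "c"]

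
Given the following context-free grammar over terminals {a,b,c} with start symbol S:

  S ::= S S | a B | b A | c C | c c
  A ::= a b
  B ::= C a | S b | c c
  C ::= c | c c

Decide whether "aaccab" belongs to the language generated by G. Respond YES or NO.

CNF form of G:
  S -> S S | T0 B | T1 A | T2 C | T2 T2
  A -> T0 T1
  B -> C T0 | S T1 | T2 T2
  C -> T2 T2 | c
  T0 -> a
  T1 -> b
  T2 -> c

CYK fill:
  [0..0]={T0}  "a"  orig:{}
  [1..1]={T0}  "a"  orig:{}
  [2..2]={C,T2}  "c"  orig:{C}
  [3..3]={C,T2}  "c"  orig:{C}
  [4..4]={T0}  "a"  orig:{}
  [5..5]={T1}  "b"  orig:{}
  [0..1]=∅  "aa"
  [1..2]=∅  "ac"
  [2..3]={B,C,S}  "cc"
  [3..4]={B}  "ca"
  [4..5]={A}  "ab"
  [0..2]=∅  "aac"
  [1..3]={S}  "acc"
  [2..4]={B}  "cca"
  [3..5]=∅  "cab"
  [0..3]=∅  "aacc"
  [1..4]={S}  "acca"
  [2..5]=∅  "ccab"
  [0..4]=∅  "aacca"
  [1..5]={B}  "accab"
  [0..5]={S}  "aaccab"

S ∈ T[0,5] ⇒ YES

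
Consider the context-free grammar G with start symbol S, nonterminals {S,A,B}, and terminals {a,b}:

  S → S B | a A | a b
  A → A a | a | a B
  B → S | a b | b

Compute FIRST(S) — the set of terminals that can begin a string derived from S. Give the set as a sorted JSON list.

FIRST iteration:
[1]
  A via A→a: +{a}
  B via B→a b: +{a}
  B via B→b: +{b}
  S via S→a A: +{a}
  FIRST[S]={a}  FIRST[A]={a}  FIRST[B]={a,b}
[2] — fixpoint
  FIRST[S]={a}  FIRST[A]={a}  FIRST[B]={a,b}

FIRST(S) = ["a"]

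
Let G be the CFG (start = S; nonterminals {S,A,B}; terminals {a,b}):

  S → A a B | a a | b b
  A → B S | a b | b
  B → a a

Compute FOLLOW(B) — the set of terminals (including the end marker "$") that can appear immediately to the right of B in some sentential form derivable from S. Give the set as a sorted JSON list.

Compute FIRST by fixpoint:
pass 1:
  A via A→a b: +{a}
  A via A→b: +{b}
  B via B→a a: +{a}
  S via S→A a B: +{a,b}
  S: {a,b}  A: {a,b}  B: {a}
pass 2: — fixpoint
  S: {a,b}  A: {a,b}  B: {a}

FOLLOW iteration:
FOLLOW(S) := {$}
iter 1:
  A→B S: FOLLOW(B) ⊇ FIRST(S) = {a,b}; new: +{a,b}
  S→A a B: FOLLOW(A) ⊇ FIRST(a) = {a}; new: +{a}
  S→A a B: FOLLOW(B) ⊇ FOLLOW(S) ⊇ {$}; new: +{$}
  FOLLOW[S]={$}  FOLLOW[A]={a}  FOLLOW[B]={$,a,b}
iter 2:
  A→B S: FOLLOW(S) ⊇ FOLLOW(A) ⊇ {a}; new: +{a}
  FOLLOW[S]={$,a}  FOLLOW[A]={a}  FOLLOW[B]={$,a,b}
iter 3: (no change)
  FOLLOW[S]={$,a}  FOLLOW[A]={a}  FOLLOW[B]={$,a,b}

FOLLOW(B) = ["$", "a", "b"]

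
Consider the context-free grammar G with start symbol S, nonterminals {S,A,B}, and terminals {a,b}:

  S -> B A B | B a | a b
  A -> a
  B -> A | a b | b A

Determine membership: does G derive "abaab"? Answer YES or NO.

Convert to CNF:
  S -> B T0 | B X2 | T0 T1
  A -> a
  B -> T0 T1 | T1 A | a
  T0 -> a
  T1 -> b
  X2 -> A B

Fill CYK table bottom-up:
  [0..0]={A,B,T0}  "a"  orig:{A,B}
  [1..1]={T1}  "b"  orig:{}
  [2..2]={A,B,T0}  "a"  orig:{A,B}
  [3..3]={A,B,T0}  "a"  orig:{A,B}
  [4..4]={T1}  "b"  orig:{}
  [0..1]={B,S}  "ab"
  [1..2]={B}  "ba"
  [2..3]={S,X2}  "aa"  orig:{S}
  [3..4]={B,S}  "ab"
  [0..2]={S,X2}  "aba"  orig:{S}
  [1..3]={S}  "baa"
  [2..4]={X2}  "aab"  orig:{}
  [0..3]={S}  "abaa"
  [1..4]=∅  "baab"
  [0..4]={S}  "abaab"

S ∈ T[0,4] ⇒ YES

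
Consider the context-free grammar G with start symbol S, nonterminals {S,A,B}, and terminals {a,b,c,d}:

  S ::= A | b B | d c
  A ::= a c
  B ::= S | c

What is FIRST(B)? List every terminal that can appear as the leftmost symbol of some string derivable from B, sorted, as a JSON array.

Compute FIRST by fixpoint:
iter 1:
  A via A→a c: +{a}
  B via B→c: +{c}
  S via S→A: +{a}
  S via S→b B: +{b}
  S via S→d c: +{d}
  FIRST(S)={a,b,d}  FIRST(A)={a}  FIRST(B)={c}
iter 2:
  B via B→S: +{a,b,d}
  FIRST(S)={a,b,d}  FIRST(A)={a}  FIRST(B)={a,b,c,d}
iter 3: — fixpoint
  FIRST(S)={a,b,d}  FIRST(A)={a}  FIRST(B)={a,b,c,d}

FIRST(B) = ["a", "b", "c", "d"]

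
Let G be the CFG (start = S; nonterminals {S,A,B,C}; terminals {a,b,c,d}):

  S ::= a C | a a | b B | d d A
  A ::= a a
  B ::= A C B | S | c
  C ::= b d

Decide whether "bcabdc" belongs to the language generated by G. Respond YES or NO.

CNF form of G:
  S -> T0 C | T0 T0 | T1 B | T2 X5
  A -> T0 T0
  B -> A X3 | T0 C | T0 T0 | T1 B | T2 X4 | c
  C -> T1 T2
  T0 -> a
  T1 -> b
  T2 -> d
  X3 -> C B
  X4 -> T2 A
  X5 -> T2 A

Fill CYK table bottom-up:
  cell(0,0) b: {T1}  orig:{}
  cell(1,1) c: {B}
  cell(2,2) a: {T0}  orig:{}
  cell(3,3) b: {T1}  orig:{}
  cell(4,4) d: {T2}  orig:{}
  cell(5,5) c: {B}
  cell(0,1) bc: {B,S}
  cell(1,2) ca: ∅
  cell(2,3) ab: ∅
  cell(3,4) bd: {C}
  cell(4,5) dc: ∅
  cell(0,2) bca: ∅
  cell(1,3) cab: ∅
  cell(2,4) abd: {B,S}
  cell(3,5) bdc: {X3}  orig:{}
  cell(0,3) bcab: ∅
  cell(1,4) cabd: ∅
  cell(2,5) abdc: ∅
  cell(0,4) bcabd: ∅
  cell(1,5) cabdc: ∅
  cell(0,5) bcabdc: ∅

S ∉ T[0,5] ⇒ NO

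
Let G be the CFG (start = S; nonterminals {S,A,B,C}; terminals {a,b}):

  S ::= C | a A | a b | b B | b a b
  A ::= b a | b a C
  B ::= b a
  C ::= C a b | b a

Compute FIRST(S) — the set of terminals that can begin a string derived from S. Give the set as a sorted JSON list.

FIRST iteration:
iter 1:
  A via A→b a: +{b}
  B via B→b a: +{b}
  C via C→b a: +{b}
  S via S→C: +{b}
  S via S→a A: +{a}
  S: {a,b}  A: {b}  B: {b}  C: {b}
iter 2: (no change)
  S: {a,b}  A: {b}  B: {b}  C: {b}

FIRST(S) = ["a", "b"]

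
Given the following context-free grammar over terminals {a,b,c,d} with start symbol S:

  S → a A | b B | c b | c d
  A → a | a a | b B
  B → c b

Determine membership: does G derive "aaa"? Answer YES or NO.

Convert to CNF:
  S -> T0 A | T1 B | T2 T1 | T2 T3
  A -> T0 T0 | T1 B | a
  B -> T2 T1
  T0 -> a
  T1 -> b
  T2 -> c
  T3 -> d

CYK table (by increasing span):
  T[0,0] 'a' = {A,T0}  orig:{A}
  T[1,1] 'a' = {A,T0}  orig:{A}
  T[2,2] 'a' = {A,T0}  orig:{A}
  T[0,1] 'aa' = {A,S}
  T[1,2] 'aa' = {A,S}
  T[0,2] 'aaa' = {S}

S ∈ T[0,2] ⇒ YES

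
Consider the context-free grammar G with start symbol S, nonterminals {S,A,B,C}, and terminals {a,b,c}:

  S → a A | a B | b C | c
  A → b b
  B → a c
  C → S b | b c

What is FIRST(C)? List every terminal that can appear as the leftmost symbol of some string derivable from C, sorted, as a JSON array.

FIRST iteration:
round 1:
  A via A→b b: +{b}
  B via B→a c: +{a}
  C via C→b c: +{b}
  S via S→a A: +{a}
  S via S→b C: +{b}
  S via S→c: +{c}
  FIRST(S)={a,b,c}  FIRST(A)={b}  FIRST(B)={a}  FIRST(C)={b}
round 2:
  C via C→S b: +{a,c}
  FIRST(S)={a,b,c}  FIRST(A)={b}  FIRST(B)={a}  FIRST(C)={a,b,c}
round 3: done
  FIRST(S)={a,b,c}  FIRST(A)={b}  FIRST(B)={a}  FIRST(C)={a,b,c}

FIRST(C) = ["a", "b", "c"]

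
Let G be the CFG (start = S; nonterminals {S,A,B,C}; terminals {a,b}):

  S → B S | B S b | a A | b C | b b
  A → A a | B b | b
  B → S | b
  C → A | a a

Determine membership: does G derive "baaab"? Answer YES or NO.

Convert to CNF:
  S -> B S | B X3 | T0 A | T1 C | T1 T1
  A -> A T0 | B T1 | b
  B -> B S | B X2 | T0 A | T1 C | T1 T1 | b
  C -> A T0 | B T1 | T0 T0 | b
  T0 -> a
  T1 -> b
  X2 -> S T1
  X3 -> S T1

Fill CYK table bottom-up:
  cell(0,0) b: {A,B,C,T1}  orig:{A,B,C}
  cell(1,1) a: {T0}  orig:{}
  cell(2,2) a: {T0}  orig:{}
  cell(3,3) a: {T0}  orig:{}
  cell(4,4) b: {A,B,C,T1}  orig:{A,B,C}
  cell(0,1) ba: {A,C}
  cell(1,2) aa: {C}
  cell(2,3) aa: {C}
  cell(3,4) ab: {B,S}
  cell(0,2) baa: {A,B,C,S}
  cell(1,3) aaa: ∅
  cell(2,4) aab: ∅
  cell(0,3) baaa: {A,C}
  cell(1,4) aaab: ∅
  cell(0,4) baaab: {B,S}

S ∈ T[0,4] ⇒ YES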